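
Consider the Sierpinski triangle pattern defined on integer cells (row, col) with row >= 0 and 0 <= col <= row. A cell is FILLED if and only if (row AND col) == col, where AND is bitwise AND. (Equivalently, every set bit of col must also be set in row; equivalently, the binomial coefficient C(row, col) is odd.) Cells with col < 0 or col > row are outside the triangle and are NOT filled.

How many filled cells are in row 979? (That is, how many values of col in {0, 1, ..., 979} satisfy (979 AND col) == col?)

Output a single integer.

Answer: 128

Derivation:
979 in binary = 1111010011
popcount(979) = number of 1-bits in 1111010011 = 7
A col c satisfies (979 AND c) == c iff every set bit of c is also set in 979; each of the 7 set bits of 979 can independently be on or off in c.
count = 2^7 = 128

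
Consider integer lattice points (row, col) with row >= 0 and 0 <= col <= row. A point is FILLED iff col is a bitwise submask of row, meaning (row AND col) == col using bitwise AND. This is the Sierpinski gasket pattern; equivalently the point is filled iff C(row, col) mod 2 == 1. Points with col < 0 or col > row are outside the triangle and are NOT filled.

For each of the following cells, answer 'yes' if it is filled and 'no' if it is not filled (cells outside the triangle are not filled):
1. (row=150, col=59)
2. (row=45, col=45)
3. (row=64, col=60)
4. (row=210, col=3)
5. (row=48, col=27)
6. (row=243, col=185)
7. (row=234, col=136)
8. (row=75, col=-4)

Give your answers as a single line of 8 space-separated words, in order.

(150,59): row=0b10010110, col=0b111011, row AND col = 0b10010 = 18; 18 != 59 -> empty
(45,45): row=0b101101, col=0b101101, row AND col = 0b101101 = 45; 45 == 45 -> filled
(64,60): row=0b1000000, col=0b111100, row AND col = 0b0 = 0; 0 != 60 -> empty
(210,3): row=0b11010010, col=0b11, row AND col = 0b10 = 2; 2 != 3 -> empty
(48,27): row=0b110000, col=0b11011, row AND col = 0b10000 = 16; 16 != 27 -> empty
(243,185): row=0b11110011, col=0b10111001, row AND col = 0b10110001 = 177; 177 != 185 -> empty
(234,136): row=0b11101010, col=0b10001000, row AND col = 0b10001000 = 136; 136 == 136 -> filled
(75,-4): col outside [0, 75] -> not filled

Answer: no yes no no no no yes no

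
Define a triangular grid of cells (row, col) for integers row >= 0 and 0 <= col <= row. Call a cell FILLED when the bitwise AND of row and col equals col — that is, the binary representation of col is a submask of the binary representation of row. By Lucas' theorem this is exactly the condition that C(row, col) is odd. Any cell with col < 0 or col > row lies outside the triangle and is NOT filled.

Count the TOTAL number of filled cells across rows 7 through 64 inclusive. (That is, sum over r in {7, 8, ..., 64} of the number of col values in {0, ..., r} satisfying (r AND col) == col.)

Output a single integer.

Answer: 712

Derivation:
r7=111 pc3: +8 =8
r8=1000 pc1: +2 =10
r9=1001 pc2: +4 =14
r10=1010 pc2: +4 =18
r11=1011 pc3: +8 =26
r12=1100 pc2: +4 =30
r13=1101 pc3: +8 =38
r14=1110 pc3: +8 =46
r15=1111 pc4: +16 =62
r16=10000 pc1: +2 =64
r17=10001 pc2: +4 =68
r18=10010 pc2: +4 =72
r19=10011 pc3: +8 =80
r20=10100 pc2: +4 =84
r21=10101 pc3: +8 =92
r22=10110 pc3: +8 =100
r23=10111 pc4: +16 =116
r24=11000 pc2: +4 =120
r25=11001 pc3: +8 =128
r26=11010 pc3: +8 =136
r27=11011 pc4: +16 =152
r28=11100 pc3: +8 =160
r29=11101 pc4: +16 =176
r30=11110 pc4: +16 =192
r31=11111 pc5: +32 =224
r32=100000 pc1: +2 =226
r33=100001 pc2: +4 =230
r34=100010 pc2: +4 =234
r35=100011 pc3: +8 =242
r36=100100 pc2: +4 =246
r37=100101 pc3: +8 =254
r38=100110 pc3: +8 =262
r39=100111 pc4: +16 =278
r40=101000 pc2: +4 =282
r41=101001 pc3: +8 =290
r42=101010 pc3: +8 =298
r43=101011 pc4: +16 =314
r44=101100 pc3: +8 =322
r45=101101 pc4: +16 =338
r46=101110 pc4: +16 =354
r47=101111 pc5: +32 =386
r48=110000 pc2: +4 =390
r49=110001 pc3: +8 =398
r50=110010 pc3: +8 =406
r51=110011 pc4: +16 =422
r52=110100 pc3: +8 =430
r53=110101 pc4: +16 =446
r54=110110 pc4: +16 =462
r55=110111 pc5: +32 =494
r56=111000 pc3: +8 =502
r57=111001 pc4: +16 =518
r58=111010 pc4: +16 =534
r59=111011 pc5: +32 =566
r60=111100 pc4: +16 =582
r61=111101 pc5: +32 =614
r62=111110 pc5: +32 =646
r63=111111 pc6: +64 =710
r64=1000000 pc1: +2 =712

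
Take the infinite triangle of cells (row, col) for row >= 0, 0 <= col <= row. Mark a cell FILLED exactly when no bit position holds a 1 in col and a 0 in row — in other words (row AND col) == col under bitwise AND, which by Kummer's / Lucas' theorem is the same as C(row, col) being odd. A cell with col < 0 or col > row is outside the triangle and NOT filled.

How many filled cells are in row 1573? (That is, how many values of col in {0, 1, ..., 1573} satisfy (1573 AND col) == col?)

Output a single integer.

Answer: 32

Derivation:
1573 in binary = 11000100101
popcount(1573) = number of 1-bits in 11000100101 = 5
A col c satisfies (1573 AND c) == c iff every set bit of c is also set in 1573; each of the 5 set bits of 1573 can independently be on or off in c.
count = 2^5 = 32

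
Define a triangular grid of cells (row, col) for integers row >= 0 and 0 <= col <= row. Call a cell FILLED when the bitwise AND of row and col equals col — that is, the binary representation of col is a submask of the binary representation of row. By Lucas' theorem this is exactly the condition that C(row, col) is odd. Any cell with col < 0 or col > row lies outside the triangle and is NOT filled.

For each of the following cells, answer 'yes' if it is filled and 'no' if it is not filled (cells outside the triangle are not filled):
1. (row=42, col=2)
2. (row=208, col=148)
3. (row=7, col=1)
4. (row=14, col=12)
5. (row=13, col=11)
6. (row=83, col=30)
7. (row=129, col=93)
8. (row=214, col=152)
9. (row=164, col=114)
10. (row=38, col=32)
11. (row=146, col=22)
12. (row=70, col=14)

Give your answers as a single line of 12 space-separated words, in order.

Answer: yes no yes yes no no no no no yes no no

Derivation:
(42,2): row=0b101010, col=0b10, row AND col = 0b10 = 2; 2 == 2 -> filled
(208,148): row=0b11010000, col=0b10010100, row AND col = 0b10010000 = 144; 144 != 148 -> empty
(7,1): row=0b111, col=0b1, row AND col = 0b1 = 1; 1 == 1 -> filled
(14,12): row=0b1110, col=0b1100, row AND col = 0b1100 = 12; 12 == 12 -> filled
(13,11): row=0b1101, col=0b1011, row AND col = 0b1001 = 9; 9 != 11 -> empty
(83,30): row=0b1010011, col=0b11110, row AND col = 0b10010 = 18; 18 != 30 -> empty
(129,93): row=0b10000001, col=0b1011101, row AND col = 0b1 = 1; 1 != 93 -> empty
(214,152): row=0b11010110, col=0b10011000, row AND col = 0b10010000 = 144; 144 != 152 -> empty
(164,114): row=0b10100100, col=0b1110010, row AND col = 0b100000 = 32; 32 != 114 -> empty
(38,32): row=0b100110, col=0b100000, row AND col = 0b100000 = 32; 32 == 32 -> filled
(146,22): row=0b10010010, col=0b10110, row AND col = 0b10010 = 18; 18 != 22 -> empty
(70,14): row=0b1000110, col=0b1110, row AND col = 0b110 = 6; 6 != 14 -> empty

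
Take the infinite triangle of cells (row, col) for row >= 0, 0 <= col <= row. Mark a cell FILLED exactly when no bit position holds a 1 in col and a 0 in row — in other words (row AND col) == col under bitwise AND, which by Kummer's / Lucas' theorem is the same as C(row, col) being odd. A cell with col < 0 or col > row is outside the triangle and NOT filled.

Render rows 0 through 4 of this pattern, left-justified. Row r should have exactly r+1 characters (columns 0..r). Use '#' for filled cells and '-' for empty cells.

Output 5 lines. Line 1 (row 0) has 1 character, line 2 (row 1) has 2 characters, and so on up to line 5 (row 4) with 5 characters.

r0=0: #
r1=1: ##
r2=10: #-#
r3=11: ####
r4=100: #---#

Answer: #
##
#-#
####
#---#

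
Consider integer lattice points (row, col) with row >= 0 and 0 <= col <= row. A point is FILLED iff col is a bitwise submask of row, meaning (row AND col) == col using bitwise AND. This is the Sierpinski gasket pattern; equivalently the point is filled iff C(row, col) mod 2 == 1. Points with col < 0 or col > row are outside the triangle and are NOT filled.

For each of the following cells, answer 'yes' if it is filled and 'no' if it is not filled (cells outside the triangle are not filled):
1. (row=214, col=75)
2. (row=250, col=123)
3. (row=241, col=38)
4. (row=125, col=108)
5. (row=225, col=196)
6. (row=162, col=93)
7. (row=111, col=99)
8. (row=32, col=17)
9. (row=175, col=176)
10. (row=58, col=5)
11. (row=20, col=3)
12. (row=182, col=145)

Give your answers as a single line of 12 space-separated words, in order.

(214,75): row=0b11010110, col=0b1001011, row AND col = 0b1000010 = 66; 66 != 75 -> empty
(250,123): row=0b11111010, col=0b1111011, row AND col = 0b1111010 = 122; 122 != 123 -> empty
(241,38): row=0b11110001, col=0b100110, row AND col = 0b100000 = 32; 32 != 38 -> empty
(125,108): row=0b1111101, col=0b1101100, row AND col = 0b1101100 = 108; 108 == 108 -> filled
(225,196): row=0b11100001, col=0b11000100, row AND col = 0b11000000 = 192; 192 != 196 -> empty
(162,93): row=0b10100010, col=0b1011101, row AND col = 0b0 = 0; 0 != 93 -> empty
(111,99): row=0b1101111, col=0b1100011, row AND col = 0b1100011 = 99; 99 == 99 -> filled
(32,17): row=0b100000, col=0b10001, row AND col = 0b0 = 0; 0 != 17 -> empty
(175,176): col outside [0, 175] -> not filled
(58,5): row=0b111010, col=0b101, row AND col = 0b0 = 0; 0 != 5 -> empty
(20,3): row=0b10100, col=0b11, row AND col = 0b0 = 0; 0 != 3 -> empty
(182,145): row=0b10110110, col=0b10010001, row AND col = 0b10010000 = 144; 144 != 145 -> empty

Answer: no no no yes no no yes no no no no no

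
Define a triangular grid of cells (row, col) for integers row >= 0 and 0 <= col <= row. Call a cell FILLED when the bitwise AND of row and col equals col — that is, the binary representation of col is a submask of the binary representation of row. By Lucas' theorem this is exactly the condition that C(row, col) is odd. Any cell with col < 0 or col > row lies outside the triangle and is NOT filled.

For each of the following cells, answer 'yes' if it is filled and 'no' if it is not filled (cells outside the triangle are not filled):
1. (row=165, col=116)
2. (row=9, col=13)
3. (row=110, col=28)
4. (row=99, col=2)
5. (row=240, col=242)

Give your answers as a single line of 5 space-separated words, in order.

Answer: no no no yes no

Derivation:
(165,116): row=0b10100101, col=0b1110100, row AND col = 0b100100 = 36; 36 != 116 -> empty
(9,13): col outside [0, 9] -> not filled
(110,28): row=0b1101110, col=0b11100, row AND col = 0b1100 = 12; 12 != 28 -> empty
(99,2): row=0b1100011, col=0b10, row AND col = 0b10 = 2; 2 == 2 -> filled
(240,242): col outside [0, 240] -> not filled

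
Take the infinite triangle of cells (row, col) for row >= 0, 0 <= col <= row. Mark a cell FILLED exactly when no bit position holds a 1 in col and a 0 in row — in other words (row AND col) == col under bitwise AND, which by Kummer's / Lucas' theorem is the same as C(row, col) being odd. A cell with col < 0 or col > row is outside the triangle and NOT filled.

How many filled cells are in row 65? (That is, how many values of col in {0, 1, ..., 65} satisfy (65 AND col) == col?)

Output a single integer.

65 in binary = 1000001
popcount(65) = number of 1-bits in 1000001 = 2
A col c satisfies (65 AND c) == c iff every set bit of c is also set in 65; each of the 2 set bits of 65 can independently be on or off in c.
count = 2^2 = 4

Answer: 4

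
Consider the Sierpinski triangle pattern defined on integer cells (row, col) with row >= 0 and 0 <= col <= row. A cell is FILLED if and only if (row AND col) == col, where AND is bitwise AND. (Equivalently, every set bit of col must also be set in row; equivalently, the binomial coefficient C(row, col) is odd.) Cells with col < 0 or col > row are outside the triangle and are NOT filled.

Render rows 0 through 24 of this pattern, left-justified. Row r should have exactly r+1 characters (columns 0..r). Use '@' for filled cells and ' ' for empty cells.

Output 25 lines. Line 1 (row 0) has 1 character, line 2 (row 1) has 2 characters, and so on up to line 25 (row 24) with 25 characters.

Answer: @
@@
@ @
@@@@
@   @
@@  @@
@ @ @ @
@@@@@@@@
@       @
@@      @@
@ @     @ @
@@@@    @@@@
@   @   @   @
@@  @@  @@  @@
@ @ @ @ @ @ @ @
@@@@@@@@@@@@@@@@
@               @
@@              @@
@ @             @ @
@@@@            @@@@
@   @           @   @
@@  @@          @@  @@
@ @ @ @         @ @ @ @
@@@@@@@@        @@@@@@@@
@       @       @       @

Derivation:
r0=0: @
r1=1: @@
r2=10: @ @
r3=11: @@@@
r4=100: @   @
r5=101: @@  @@
r6=110: @ @ @ @
r7=111: @@@@@@@@
r8=1000: @       @
r9=1001: @@      @@
r10=1010: @ @     @ @
r11=1011: @@@@    @@@@
r12=1100: @   @   @   @
r13=1101: @@  @@  @@  @@
r14=1110: @ @ @ @ @ @ @ @
r15=1111: @@@@@@@@@@@@@@@@
r16=10000: @               @
r17=10001: @@              @@
r18=10010: @ @             @ @
r19=10011: @@@@            @@@@
r20=10100: @   @           @   @
r21=10101: @@  @@          @@  @@
r22=10110: @ @ @ @         @ @ @ @
r23=10111: @@@@@@@@        @@@@@@@@
r24=11000: @       @       @       @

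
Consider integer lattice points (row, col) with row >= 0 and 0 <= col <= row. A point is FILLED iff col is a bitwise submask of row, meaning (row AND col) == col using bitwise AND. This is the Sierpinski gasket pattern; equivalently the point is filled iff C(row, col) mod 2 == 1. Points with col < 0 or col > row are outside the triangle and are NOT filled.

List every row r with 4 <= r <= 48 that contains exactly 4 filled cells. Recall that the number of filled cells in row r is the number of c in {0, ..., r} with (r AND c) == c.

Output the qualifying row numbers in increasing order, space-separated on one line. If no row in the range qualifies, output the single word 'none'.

Row r has 2^popcount(r) filled cells, so we need popcount(r) = log2(4) = 2.
Scan r = 4..48 and keep those with exactly 2 one-bits:
r=4=100 popcount=1 -> skip
r=5=101 popcount=2 -> KEEP
r=6=110 popcount=2 -> KEEP
r=7=111 popcount=3 -> skip
r=8=1000 popcount=1 -> skip
r=9=1001 popcount=2 -> KEEP
r=10=1010 popcount=2 -> KEEP
r=11=1011 popcount=3 -> skip
r=12=1100 popcount=2 -> KEEP
r=13=1101 popcount=3 -> skip
r=14=1110 popcount=3 -> skip
r=15=1111 popcount=4 -> skip
r=16=10000 popcount=1 -> skip
r=17=10001 popcount=2 -> KEEP
r=18=10010 popcount=2 -> KEEP
r=19=10011 popcount=3 -> skip
r=20=10100 popcount=2 -> KEEP
r=21=10101 popcount=3 -> skip
r=22=10110 popcount=3 -> skip
r=23=10111 popcount=4 -> skip
r=24=11000 popcount=2 -> KEEP
r=25=11001 popcount=3 -> skip
r=26=11010 popcount=3 -> skip
r=27=11011 popcount=4 -> skip
r=28=11100 popcount=3 -> skip
r=29=11101 popcount=4 -> skip
r=30=11110 popcount=4 -> skip
r=31=11111 popcount=5 -> skip
r=32=100000 popcount=1 -> skip
r=33=100001 popcount=2 -> KEEP
r=34=100010 popcount=2 -> KEEP
r=35=100011 popcount=3 -> skip
r=36=100100 popcount=2 -> KEEP
r=37=100101 popcount=3 -> skip
r=38=100110 popcount=3 -> skip
r=39=100111 popcount=4 -> skip
r=40=101000 popcount=2 -> KEEP
r=41=101001 popcount=3 -> skip
r=42=101010 popcount=3 -> skip
r=43=101011 popcount=4 -> skip
r=44=101100 popcount=3 -> skip
r=45=101101 popcount=4 -> skip
r=46=101110 popcount=4 -> skip
r=47=101111 popcount=5 -> skip
r=48=110000 popcount=2 -> KEEP
Kept rows: 5 6 9 10 12 17 18 20 24 33 34 36 40 48

Answer: 5 6 9 10 12 17 18 20 24 33 34 36 40 48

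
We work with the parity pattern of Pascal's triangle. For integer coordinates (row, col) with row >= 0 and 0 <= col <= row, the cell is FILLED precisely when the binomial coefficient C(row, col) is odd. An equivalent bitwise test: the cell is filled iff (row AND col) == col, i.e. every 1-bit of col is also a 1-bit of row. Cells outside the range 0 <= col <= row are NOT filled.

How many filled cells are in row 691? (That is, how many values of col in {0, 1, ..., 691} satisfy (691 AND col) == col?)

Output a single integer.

Answer: 64

Derivation:
691 in binary = 1010110011
popcount(691) = number of 1-bits in 1010110011 = 6
A col c satisfies (691 AND c) == c iff every set bit of c is also set in 691; each of the 6 set bits of 691 can independently be on or off in c.
count = 2^6 = 64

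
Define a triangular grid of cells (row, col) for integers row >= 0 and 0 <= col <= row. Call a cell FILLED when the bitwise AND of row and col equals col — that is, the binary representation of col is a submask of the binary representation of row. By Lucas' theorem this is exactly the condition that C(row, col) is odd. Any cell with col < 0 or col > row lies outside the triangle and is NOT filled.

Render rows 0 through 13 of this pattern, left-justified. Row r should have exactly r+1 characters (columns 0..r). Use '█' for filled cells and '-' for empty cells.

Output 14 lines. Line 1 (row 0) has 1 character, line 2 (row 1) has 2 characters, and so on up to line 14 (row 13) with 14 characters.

r0=0: █
r1=1: ██
r2=10: █-█
r3=11: ████
r4=100: █---█
r5=101: ██--██
r6=110: █-█-█-█
r7=111: ████████
r8=1000: █-------█
r9=1001: ██------██
r10=1010: █-█-----█-█
r11=1011: ████----████
r12=1100: █---█---█---█
r13=1101: ██--██--██--██

Answer: █
██
█-█
████
█---█
██--██
█-█-█-█
████████
█-------█
██------██
█-█-----█-█
████----████
█---█---█---█
██--██--██--██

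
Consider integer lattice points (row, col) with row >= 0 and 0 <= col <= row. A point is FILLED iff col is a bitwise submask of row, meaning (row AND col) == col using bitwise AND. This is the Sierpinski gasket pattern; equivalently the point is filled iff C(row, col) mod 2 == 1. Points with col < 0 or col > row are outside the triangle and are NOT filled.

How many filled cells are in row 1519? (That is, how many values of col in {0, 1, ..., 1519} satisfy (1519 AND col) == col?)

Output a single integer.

Answer: 512

Derivation:
1519 in binary = 10111101111
popcount(1519) = number of 1-bits in 10111101111 = 9
A col c satisfies (1519 AND c) == c iff every set bit of c is also set in 1519; each of the 9 set bits of 1519 can independently be on or off in c.
count = 2^9 = 512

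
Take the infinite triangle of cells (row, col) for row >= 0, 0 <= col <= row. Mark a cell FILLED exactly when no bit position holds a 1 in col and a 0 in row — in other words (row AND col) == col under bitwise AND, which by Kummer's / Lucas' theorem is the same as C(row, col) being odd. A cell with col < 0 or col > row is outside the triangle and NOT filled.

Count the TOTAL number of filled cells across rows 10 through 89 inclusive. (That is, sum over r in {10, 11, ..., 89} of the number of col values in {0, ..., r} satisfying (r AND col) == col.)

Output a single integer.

r10=1010 pc2: +4 =4
r11=1011 pc3: +8 =12
r12=1100 pc2: +4 =16
r13=1101 pc3: +8 =24
r14=1110 pc3: +8 =32
r15=1111 pc4: +16 =48
r16=10000 pc1: +2 =50
r17=10001 pc2: +4 =54
r18=10010 pc2: +4 =58
r19=10011 pc3: +8 =66
r20=10100 pc2: +4 =70
r21=10101 pc3: +8 =78
r22=10110 pc3: +8 =86
r23=10111 pc4: +16 =102
r24=11000 pc2: +4 =106
r25=11001 pc3: +8 =114
r26=11010 pc3: +8 =122
r27=11011 pc4: +16 =138
r28=11100 pc3: +8 =146
r29=11101 pc4: +16 =162
r30=11110 pc4: +16 =178
r31=11111 pc5: +32 =210
r32=100000 pc1: +2 =212
r33=100001 pc2: +4 =216
r34=100010 pc2: +4 =220
r35=100011 pc3: +8 =228
r36=100100 pc2: +4 =232
r37=100101 pc3: +8 =240
r38=100110 pc3: +8 =248
r39=100111 pc4: +16 =264
r40=101000 pc2: +4 =268
r41=101001 pc3: +8 =276
r42=101010 pc3: +8 =284
r43=101011 pc4: +16 =300
r44=101100 pc3: +8 =308
r45=101101 pc4: +16 =324
r46=101110 pc4: +16 =340
r47=101111 pc5: +32 =372
r48=110000 pc2: +4 =376
r49=110001 pc3: +8 =384
r50=110010 pc3: +8 =392
r51=110011 pc4: +16 =408
r52=110100 pc3: +8 =416
r53=110101 pc4: +16 =432
r54=110110 pc4: +16 =448
r55=110111 pc5: +32 =480
r56=111000 pc3: +8 =488
r57=111001 pc4: +16 =504
r58=111010 pc4: +16 =520
r59=111011 pc5: +32 =552
r60=111100 pc4: +16 =568
r61=111101 pc5: +32 =600
r62=111110 pc5: +32 =632
r63=111111 pc6: +64 =696
r64=1000000 pc1: +2 =698
r65=1000001 pc2: +4 =702
r66=1000010 pc2: +4 =706
r67=1000011 pc3: +8 =714
r68=1000100 pc2: +4 =718
r69=1000101 pc3: +8 =726
r70=1000110 pc3: +8 =734
r71=1000111 pc4: +16 =750
r72=1001000 pc2: +4 =754
r73=1001001 pc3: +8 =762
r74=1001010 pc3: +8 =770
r75=1001011 pc4: +16 =786
r76=1001100 pc3: +8 =794
r77=1001101 pc4: +16 =810
r78=1001110 pc4: +16 =826
r79=1001111 pc5: +32 =858
r80=1010000 pc2: +4 =862
r81=1010001 pc3: +8 =870
r82=1010010 pc3: +8 =878
r83=1010011 pc4: +16 =894
r84=1010100 pc3: +8 =902
r85=1010101 pc4: +16 =918
r86=1010110 pc4: +16 =934
r87=1010111 pc5: +32 =966
r88=1011000 pc3: +8 =974
r89=1011001 pc4: +16 =990

Answer: 990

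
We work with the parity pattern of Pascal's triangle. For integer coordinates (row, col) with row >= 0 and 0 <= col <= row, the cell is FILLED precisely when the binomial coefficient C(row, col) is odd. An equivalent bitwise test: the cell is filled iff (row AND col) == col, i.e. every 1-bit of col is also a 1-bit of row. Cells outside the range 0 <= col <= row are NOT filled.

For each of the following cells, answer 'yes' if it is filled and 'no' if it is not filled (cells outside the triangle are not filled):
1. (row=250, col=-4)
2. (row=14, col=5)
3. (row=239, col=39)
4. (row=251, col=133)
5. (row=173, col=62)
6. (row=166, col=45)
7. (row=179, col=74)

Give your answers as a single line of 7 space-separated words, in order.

Answer: no no yes no no no no

Derivation:
(250,-4): col outside [0, 250] -> not filled
(14,5): row=0b1110, col=0b101, row AND col = 0b100 = 4; 4 != 5 -> empty
(239,39): row=0b11101111, col=0b100111, row AND col = 0b100111 = 39; 39 == 39 -> filled
(251,133): row=0b11111011, col=0b10000101, row AND col = 0b10000001 = 129; 129 != 133 -> empty
(173,62): row=0b10101101, col=0b111110, row AND col = 0b101100 = 44; 44 != 62 -> empty
(166,45): row=0b10100110, col=0b101101, row AND col = 0b100100 = 36; 36 != 45 -> empty
(179,74): row=0b10110011, col=0b1001010, row AND col = 0b10 = 2; 2 != 74 -> empty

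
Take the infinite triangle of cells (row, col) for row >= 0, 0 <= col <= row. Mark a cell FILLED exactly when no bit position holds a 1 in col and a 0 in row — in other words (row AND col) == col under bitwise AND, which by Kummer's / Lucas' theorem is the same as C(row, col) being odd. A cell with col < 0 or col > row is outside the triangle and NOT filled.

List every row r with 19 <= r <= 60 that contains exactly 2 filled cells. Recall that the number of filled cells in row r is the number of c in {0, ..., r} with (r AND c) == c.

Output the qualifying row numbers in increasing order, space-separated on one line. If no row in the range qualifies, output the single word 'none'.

Row r has 2^popcount(r) filled cells, so we need popcount(r) = log2(2) = 1.
Scan r = 19..60 and keep those with exactly 1 one-bits:
r=19=10011 popcount=3 -> skip
r=20=10100 popcount=2 -> skip
r=21=10101 popcount=3 -> skip
r=22=10110 popcount=3 -> skip
r=23=10111 popcount=4 -> skip
r=24=11000 popcount=2 -> skip
r=25=11001 popcount=3 -> skip
r=26=11010 popcount=3 -> skip
r=27=11011 popcount=4 -> skip
r=28=11100 popcount=3 -> skip
r=29=11101 popcount=4 -> skip
r=30=11110 popcount=4 -> skip
r=31=11111 popcount=5 -> skip
r=32=100000 popcount=1 -> KEEP
r=33=100001 popcount=2 -> skip
r=34=100010 popcount=2 -> skip
r=35=100011 popcount=3 -> skip
r=36=100100 popcount=2 -> skip
r=37=100101 popcount=3 -> skip
r=38=100110 popcount=3 -> skip
r=39=100111 popcount=4 -> skip
r=40=101000 popcount=2 -> skip
r=41=101001 popcount=3 -> skip
r=42=101010 popcount=3 -> skip
r=43=101011 popcount=4 -> skip
r=44=101100 popcount=3 -> skip
r=45=101101 popcount=4 -> skip
r=46=101110 popcount=4 -> skip
r=47=101111 popcount=5 -> skip
r=48=110000 popcount=2 -> skip
r=49=110001 popcount=3 -> skip
r=50=110010 popcount=3 -> skip
r=51=110011 popcount=4 -> skip
r=52=110100 popcount=3 -> skip
r=53=110101 popcount=4 -> skip
r=54=110110 popcount=4 -> skip
r=55=110111 popcount=5 -> skip
r=56=111000 popcount=3 -> skip
r=57=111001 popcount=4 -> skip
r=58=111010 popcount=4 -> skip
r=59=111011 popcount=5 -> skip
r=60=111100 popcount=4 -> skip
Kept rows: 32

Answer: 32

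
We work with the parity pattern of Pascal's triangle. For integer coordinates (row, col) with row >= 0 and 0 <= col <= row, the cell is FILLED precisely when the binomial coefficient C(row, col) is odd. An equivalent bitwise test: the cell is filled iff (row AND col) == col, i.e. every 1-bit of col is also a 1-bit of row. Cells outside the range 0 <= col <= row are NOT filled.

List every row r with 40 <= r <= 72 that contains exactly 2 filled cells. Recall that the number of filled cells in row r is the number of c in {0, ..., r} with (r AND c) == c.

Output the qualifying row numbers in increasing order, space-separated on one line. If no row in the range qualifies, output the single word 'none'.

Row r has 2^popcount(r) filled cells, so we need popcount(r) = log2(2) = 1.
Scan r = 40..72 and keep those with exactly 1 one-bits:
r=40=101000 popcount=2 -> skip
r=41=101001 popcount=3 -> skip
r=42=101010 popcount=3 -> skip
r=43=101011 popcount=4 -> skip
r=44=101100 popcount=3 -> skip
r=45=101101 popcount=4 -> skip
r=46=101110 popcount=4 -> skip
r=47=101111 popcount=5 -> skip
r=48=110000 popcount=2 -> skip
r=49=110001 popcount=3 -> skip
r=50=110010 popcount=3 -> skip
r=51=110011 popcount=4 -> skip
r=52=110100 popcount=3 -> skip
r=53=110101 popcount=4 -> skip
r=54=110110 popcount=4 -> skip
r=55=110111 popcount=5 -> skip
r=56=111000 popcount=3 -> skip
r=57=111001 popcount=4 -> skip
r=58=111010 popcount=4 -> skip
r=59=111011 popcount=5 -> skip
r=60=111100 popcount=4 -> skip
r=61=111101 popcount=5 -> skip
r=62=111110 popcount=5 -> skip
r=63=111111 popcount=6 -> skip
r=64=1000000 popcount=1 -> KEEP
r=65=1000001 popcount=2 -> skip
r=66=1000010 popcount=2 -> skip
r=67=1000011 popcount=3 -> skip
r=68=1000100 popcount=2 -> skip
r=69=1000101 popcount=3 -> skip
r=70=1000110 popcount=3 -> skip
r=71=1000111 popcount=4 -> skip
r=72=1001000 popcount=2 -> skip
Kept rows: 64

Answer: 64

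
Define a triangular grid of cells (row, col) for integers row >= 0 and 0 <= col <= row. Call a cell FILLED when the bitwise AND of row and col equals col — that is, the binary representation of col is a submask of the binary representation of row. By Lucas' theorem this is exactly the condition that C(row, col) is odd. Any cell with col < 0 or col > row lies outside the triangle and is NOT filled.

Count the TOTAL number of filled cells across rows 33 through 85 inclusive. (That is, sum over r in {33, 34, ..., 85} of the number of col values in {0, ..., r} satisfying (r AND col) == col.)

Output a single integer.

Answer: 706

Derivation:
r33=100001 pc2: +4 =4
r34=100010 pc2: +4 =8
r35=100011 pc3: +8 =16
r36=100100 pc2: +4 =20
r37=100101 pc3: +8 =28
r38=100110 pc3: +8 =36
r39=100111 pc4: +16 =52
r40=101000 pc2: +4 =56
r41=101001 pc3: +8 =64
r42=101010 pc3: +8 =72
r43=101011 pc4: +16 =88
r44=101100 pc3: +8 =96
r45=101101 pc4: +16 =112
r46=101110 pc4: +16 =128
r47=101111 pc5: +32 =160
r48=110000 pc2: +4 =164
r49=110001 pc3: +8 =172
r50=110010 pc3: +8 =180
r51=110011 pc4: +16 =196
r52=110100 pc3: +8 =204
r53=110101 pc4: +16 =220
r54=110110 pc4: +16 =236
r55=110111 pc5: +32 =268
r56=111000 pc3: +8 =276
r57=111001 pc4: +16 =292
r58=111010 pc4: +16 =308
r59=111011 pc5: +32 =340
r60=111100 pc4: +16 =356
r61=111101 pc5: +32 =388
r62=111110 pc5: +32 =420
r63=111111 pc6: +64 =484
r64=1000000 pc1: +2 =486
r65=1000001 pc2: +4 =490
r66=1000010 pc2: +4 =494
r67=1000011 pc3: +8 =502
r68=1000100 pc2: +4 =506
r69=1000101 pc3: +8 =514
r70=1000110 pc3: +8 =522
r71=1000111 pc4: +16 =538
r72=1001000 pc2: +4 =542
r73=1001001 pc3: +8 =550
r74=1001010 pc3: +8 =558
r75=1001011 pc4: +16 =574
r76=1001100 pc3: +8 =582
r77=1001101 pc4: +16 =598
r78=1001110 pc4: +16 =614
r79=1001111 pc5: +32 =646
r80=1010000 pc2: +4 =650
r81=1010001 pc3: +8 =658
r82=1010010 pc3: +8 =666
r83=1010011 pc4: +16 =682
r84=1010100 pc3: +8 =690
r85=1010101 pc4: +16 =706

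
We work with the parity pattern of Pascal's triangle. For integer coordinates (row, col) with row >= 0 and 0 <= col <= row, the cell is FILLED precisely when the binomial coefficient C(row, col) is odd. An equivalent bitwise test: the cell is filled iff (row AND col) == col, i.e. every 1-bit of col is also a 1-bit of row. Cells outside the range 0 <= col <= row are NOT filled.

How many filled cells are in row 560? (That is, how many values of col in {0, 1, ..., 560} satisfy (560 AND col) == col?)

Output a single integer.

Answer: 8

Derivation:
560 in binary = 1000110000
popcount(560) = number of 1-bits in 1000110000 = 3
A col c satisfies (560 AND c) == c iff every set bit of c is also set in 560; each of the 3 set bits of 560 can independently be on or off in c.
count = 2^3 = 8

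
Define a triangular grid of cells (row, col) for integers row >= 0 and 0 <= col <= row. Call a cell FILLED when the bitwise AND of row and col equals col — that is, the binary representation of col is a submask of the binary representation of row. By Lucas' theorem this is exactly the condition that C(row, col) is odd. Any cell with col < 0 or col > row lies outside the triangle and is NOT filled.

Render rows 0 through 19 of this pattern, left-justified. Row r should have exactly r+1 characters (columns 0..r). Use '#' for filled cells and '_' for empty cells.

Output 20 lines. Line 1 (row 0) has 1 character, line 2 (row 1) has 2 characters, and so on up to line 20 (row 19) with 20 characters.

Answer: #
##
#_#
####
#___#
##__##
#_#_#_#
########
#_______#
##______##
#_#_____#_#
####____####
#___#___#___#
##__##__##__##
#_#_#_#_#_#_#_#
################
#_______________#
##______________##
#_#_____________#_#
####____________####

Derivation:
r0=0: #
r1=1: ##
r2=10: #_#
r3=11: ####
r4=100: #___#
r5=101: ##__##
r6=110: #_#_#_#
r7=111: ########
r8=1000: #_______#
r9=1001: ##______##
r10=1010: #_#_____#_#
r11=1011: ####____####
r12=1100: #___#___#___#
r13=1101: ##__##__##__##
r14=1110: #_#_#_#_#_#_#_#
r15=1111: ################
r16=10000: #_______________#
r17=10001: ##______________##
r18=10010: #_#_____________#_#
r19=10011: ####____________####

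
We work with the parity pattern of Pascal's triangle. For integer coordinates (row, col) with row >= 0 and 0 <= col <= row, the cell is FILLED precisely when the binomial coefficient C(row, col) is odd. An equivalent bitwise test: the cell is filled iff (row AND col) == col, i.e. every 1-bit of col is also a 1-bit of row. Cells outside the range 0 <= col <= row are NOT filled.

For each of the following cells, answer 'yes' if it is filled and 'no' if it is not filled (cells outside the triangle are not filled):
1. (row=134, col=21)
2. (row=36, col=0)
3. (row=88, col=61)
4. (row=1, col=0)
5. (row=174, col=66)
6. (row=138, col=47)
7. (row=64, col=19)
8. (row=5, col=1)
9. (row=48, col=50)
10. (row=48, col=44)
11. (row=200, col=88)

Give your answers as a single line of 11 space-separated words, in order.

Answer: no yes no yes no no no yes no no no

Derivation:
(134,21): row=0b10000110, col=0b10101, row AND col = 0b100 = 4; 4 != 21 -> empty
(36,0): row=0b100100, col=0b0, row AND col = 0b0 = 0; 0 == 0 -> filled
(88,61): row=0b1011000, col=0b111101, row AND col = 0b11000 = 24; 24 != 61 -> empty
(1,0): row=0b1, col=0b0, row AND col = 0b0 = 0; 0 == 0 -> filled
(174,66): row=0b10101110, col=0b1000010, row AND col = 0b10 = 2; 2 != 66 -> empty
(138,47): row=0b10001010, col=0b101111, row AND col = 0b1010 = 10; 10 != 47 -> empty
(64,19): row=0b1000000, col=0b10011, row AND col = 0b0 = 0; 0 != 19 -> empty
(5,1): row=0b101, col=0b1, row AND col = 0b1 = 1; 1 == 1 -> filled
(48,50): col outside [0, 48] -> not filled
(48,44): row=0b110000, col=0b101100, row AND col = 0b100000 = 32; 32 != 44 -> empty
(200,88): row=0b11001000, col=0b1011000, row AND col = 0b1001000 = 72; 72 != 88 -> empty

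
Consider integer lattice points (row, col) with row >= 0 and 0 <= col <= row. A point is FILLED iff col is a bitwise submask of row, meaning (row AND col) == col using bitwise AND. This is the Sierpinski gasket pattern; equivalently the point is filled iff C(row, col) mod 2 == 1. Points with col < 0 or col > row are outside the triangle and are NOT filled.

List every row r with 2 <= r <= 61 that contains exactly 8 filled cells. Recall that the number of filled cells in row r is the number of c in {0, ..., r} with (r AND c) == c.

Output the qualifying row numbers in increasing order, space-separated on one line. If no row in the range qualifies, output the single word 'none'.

Answer: 7 11 13 14 19 21 22 25 26 28 35 37 38 41 42 44 49 50 52 56

Derivation:
Row r has 2^popcount(r) filled cells, so we need popcount(r) = log2(8) = 3.
Scan r = 2..61 and keep those with exactly 3 one-bits:
r=2=10 popcount=1 -> skip
r=3=11 popcount=2 -> skip
r=4=100 popcount=1 -> skip
r=5=101 popcount=2 -> skip
r=6=110 popcount=2 -> skip
r=7=111 popcount=3 -> KEEP
r=8=1000 popcount=1 -> skip
r=9=1001 popcount=2 -> skip
r=10=1010 popcount=2 -> skip
r=11=1011 popcount=3 -> KEEP
r=12=1100 popcount=2 -> skip
r=13=1101 popcount=3 -> KEEP
r=14=1110 popcount=3 -> KEEP
r=15=1111 popcount=4 -> skip
r=16=10000 popcount=1 -> skip
r=17=10001 popcount=2 -> skip
r=18=10010 popcount=2 -> skip
r=19=10011 popcount=3 -> KEEP
r=20=10100 popcount=2 -> skip
r=21=10101 popcount=3 -> KEEP
r=22=10110 popcount=3 -> KEEP
r=23=10111 popcount=4 -> skip
r=24=11000 popcount=2 -> skip
r=25=11001 popcount=3 -> KEEP
r=26=11010 popcount=3 -> KEEP
r=27=11011 popcount=4 -> skip
r=28=11100 popcount=3 -> KEEP
r=29=11101 popcount=4 -> skip
r=30=11110 popcount=4 -> skip
r=31=11111 popcount=5 -> skip
r=32=100000 popcount=1 -> skip
r=33=100001 popcount=2 -> skip
r=34=100010 popcount=2 -> skip
r=35=100011 popcount=3 -> KEEP
r=36=100100 popcount=2 -> skip
r=37=100101 popcount=3 -> KEEP
r=38=100110 popcount=3 -> KEEP
r=39=100111 popcount=4 -> skip
r=40=101000 popcount=2 -> skip
r=41=101001 popcount=3 -> KEEP
r=42=101010 popcount=3 -> KEEP
r=43=101011 popcount=4 -> skip
r=44=101100 popcount=3 -> KEEP
r=45=101101 popcount=4 -> skip
r=46=101110 popcount=4 -> skip
r=47=101111 popcount=5 -> skip
r=48=110000 popcount=2 -> skip
r=49=110001 popcount=3 -> KEEP
r=50=110010 popcount=3 -> KEEP
r=51=110011 popcount=4 -> skip
r=52=110100 popcount=3 -> KEEP
r=53=110101 popcount=4 -> skip
r=54=110110 popcount=4 -> skip
r=55=110111 popcount=5 -> skip
r=56=111000 popcount=3 -> KEEP
r=57=111001 popcount=4 -> skip
r=58=111010 popcount=4 -> skip
r=59=111011 popcount=5 -> skip
r=60=111100 popcount=4 -> skip
r=61=111101 popcount=5 -> skip
Kept rows: 7 11 13 14 19 21 22 25 26 28 35 37 38 41 42 44 49 50 52 56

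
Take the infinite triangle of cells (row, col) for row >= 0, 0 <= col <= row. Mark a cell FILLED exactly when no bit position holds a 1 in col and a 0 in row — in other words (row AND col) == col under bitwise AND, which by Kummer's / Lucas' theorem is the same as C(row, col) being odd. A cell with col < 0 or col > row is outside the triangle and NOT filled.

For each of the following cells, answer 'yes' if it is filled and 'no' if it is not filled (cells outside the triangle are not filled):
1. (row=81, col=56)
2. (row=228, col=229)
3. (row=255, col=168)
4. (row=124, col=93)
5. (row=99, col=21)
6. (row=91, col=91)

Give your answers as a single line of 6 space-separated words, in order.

(81,56): row=0b1010001, col=0b111000, row AND col = 0b10000 = 16; 16 != 56 -> empty
(228,229): col outside [0, 228] -> not filled
(255,168): row=0b11111111, col=0b10101000, row AND col = 0b10101000 = 168; 168 == 168 -> filled
(124,93): row=0b1111100, col=0b1011101, row AND col = 0b1011100 = 92; 92 != 93 -> empty
(99,21): row=0b1100011, col=0b10101, row AND col = 0b1 = 1; 1 != 21 -> empty
(91,91): row=0b1011011, col=0b1011011, row AND col = 0b1011011 = 91; 91 == 91 -> filled

Answer: no no yes no no yes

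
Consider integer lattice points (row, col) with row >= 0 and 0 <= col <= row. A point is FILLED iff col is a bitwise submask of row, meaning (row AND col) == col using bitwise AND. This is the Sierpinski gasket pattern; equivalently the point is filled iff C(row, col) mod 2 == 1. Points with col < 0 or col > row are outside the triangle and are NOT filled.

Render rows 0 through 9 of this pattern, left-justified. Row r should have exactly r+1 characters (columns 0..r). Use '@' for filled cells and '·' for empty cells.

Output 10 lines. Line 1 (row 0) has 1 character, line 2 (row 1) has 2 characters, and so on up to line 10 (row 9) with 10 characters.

r0=0: @
r1=1: @@
r2=10: @·@
r3=11: @@@@
r4=100: @···@
r5=101: @@··@@
r6=110: @·@·@·@
r7=111: @@@@@@@@
r8=1000: @·······@
r9=1001: @@······@@

Answer: @
@@
@·@
@@@@
@···@
@@··@@
@·@·@·@
@@@@@@@@
@·······@
@@······@@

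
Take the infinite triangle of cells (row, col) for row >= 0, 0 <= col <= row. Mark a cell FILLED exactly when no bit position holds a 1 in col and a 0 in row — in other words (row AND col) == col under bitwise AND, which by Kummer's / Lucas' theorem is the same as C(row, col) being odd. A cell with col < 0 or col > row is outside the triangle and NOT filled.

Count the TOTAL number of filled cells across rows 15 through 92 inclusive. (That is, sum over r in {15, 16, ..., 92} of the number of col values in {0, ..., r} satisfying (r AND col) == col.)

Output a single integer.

r15=1111 pc4: +16 =16
r16=10000 pc1: +2 =18
r17=10001 pc2: +4 =22
r18=10010 pc2: +4 =26
r19=10011 pc3: +8 =34
r20=10100 pc2: +4 =38
r21=10101 pc3: +8 =46
r22=10110 pc3: +8 =54
r23=10111 pc4: +16 =70
r24=11000 pc2: +4 =74
r25=11001 pc3: +8 =82
r26=11010 pc3: +8 =90
r27=11011 pc4: +16 =106
r28=11100 pc3: +8 =114
r29=11101 pc4: +16 =130
r30=11110 pc4: +16 =146
r31=11111 pc5: +32 =178
r32=100000 pc1: +2 =180
r33=100001 pc2: +4 =184
r34=100010 pc2: +4 =188
r35=100011 pc3: +8 =196
r36=100100 pc2: +4 =200
r37=100101 pc3: +8 =208
r38=100110 pc3: +8 =216
r39=100111 pc4: +16 =232
r40=101000 pc2: +4 =236
r41=101001 pc3: +8 =244
r42=101010 pc3: +8 =252
r43=101011 pc4: +16 =268
r44=101100 pc3: +8 =276
r45=101101 pc4: +16 =292
r46=101110 pc4: +16 =308
r47=101111 pc5: +32 =340
r48=110000 pc2: +4 =344
r49=110001 pc3: +8 =352
r50=110010 pc3: +8 =360
r51=110011 pc4: +16 =376
r52=110100 pc3: +8 =384
r53=110101 pc4: +16 =400
r54=110110 pc4: +16 =416
r55=110111 pc5: +32 =448
r56=111000 pc3: +8 =456
r57=111001 pc4: +16 =472
r58=111010 pc4: +16 =488
r59=111011 pc5: +32 =520
r60=111100 pc4: +16 =536
r61=111101 pc5: +32 =568
r62=111110 pc5: +32 =600
r63=111111 pc6: +64 =664
r64=1000000 pc1: +2 =666
r65=1000001 pc2: +4 =670
r66=1000010 pc2: +4 =674
r67=1000011 pc3: +8 =682
r68=1000100 pc2: +4 =686
r69=1000101 pc3: +8 =694
r70=1000110 pc3: +8 =702
r71=1000111 pc4: +16 =718
r72=1001000 pc2: +4 =722
r73=1001001 pc3: +8 =730
r74=1001010 pc3: +8 =738
r75=1001011 pc4: +16 =754
r76=1001100 pc3: +8 =762
r77=1001101 pc4: +16 =778
r78=1001110 pc4: +16 =794
r79=1001111 pc5: +32 =826
r80=1010000 pc2: +4 =830
r81=1010001 pc3: +8 =838
r82=1010010 pc3: +8 =846
r83=1010011 pc4: +16 =862
r84=1010100 pc3: +8 =870
r85=1010101 pc4: +16 =886
r86=1010110 pc4: +16 =902
r87=1010111 pc5: +32 =934
r88=1011000 pc3: +8 =942
r89=1011001 pc4: +16 =958
r90=1011010 pc4: +16 =974
r91=1011011 pc5: +32 =1006
r92=1011100 pc4: +16 =1022

Answer: 1022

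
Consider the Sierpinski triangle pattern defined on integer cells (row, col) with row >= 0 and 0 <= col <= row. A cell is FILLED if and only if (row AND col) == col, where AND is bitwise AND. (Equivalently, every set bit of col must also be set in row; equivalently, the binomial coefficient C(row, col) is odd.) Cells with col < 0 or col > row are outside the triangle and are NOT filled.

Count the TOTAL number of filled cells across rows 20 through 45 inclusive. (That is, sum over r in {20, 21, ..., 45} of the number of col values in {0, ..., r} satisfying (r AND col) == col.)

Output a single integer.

r20=10100 pc2: +4 =4
r21=10101 pc3: +8 =12
r22=10110 pc3: +8 =20
r23=10111 pc4: +16 =36
r24=11000 pc2: +4 =40
r25=11001 pc3: +8 =48
r26=11010 pc3: +8 =56
r27=11011 pc4: +16 =72
r28=11100 pc3: +8 =80
r29=11101 pc4: +16 =96
r30=11110 pc4: +16 =112
r31=11111 pc5: +32 =144
r32=100000 pc1: +2 =146
r33=100001 pc2: +4 =150
r34=100010 pc2: +4 =154
r35=100011 pc3: +8 =162
r36=100100 pc2: +4 =166
r37=100101 pc3: +8 =174
r38=100110 pc3: +8 =182
r39=100111 pc4: +16 =198
r40=101000 pc2: +4 =202
r41=101001 pc3: +8 =210
r42=101010 pc3: +8 =218
r43=101011 pc4: +16 =234
r44=101100 pc3: +8 =242
r45=101101 pc4: +16 =258

Answer: 258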